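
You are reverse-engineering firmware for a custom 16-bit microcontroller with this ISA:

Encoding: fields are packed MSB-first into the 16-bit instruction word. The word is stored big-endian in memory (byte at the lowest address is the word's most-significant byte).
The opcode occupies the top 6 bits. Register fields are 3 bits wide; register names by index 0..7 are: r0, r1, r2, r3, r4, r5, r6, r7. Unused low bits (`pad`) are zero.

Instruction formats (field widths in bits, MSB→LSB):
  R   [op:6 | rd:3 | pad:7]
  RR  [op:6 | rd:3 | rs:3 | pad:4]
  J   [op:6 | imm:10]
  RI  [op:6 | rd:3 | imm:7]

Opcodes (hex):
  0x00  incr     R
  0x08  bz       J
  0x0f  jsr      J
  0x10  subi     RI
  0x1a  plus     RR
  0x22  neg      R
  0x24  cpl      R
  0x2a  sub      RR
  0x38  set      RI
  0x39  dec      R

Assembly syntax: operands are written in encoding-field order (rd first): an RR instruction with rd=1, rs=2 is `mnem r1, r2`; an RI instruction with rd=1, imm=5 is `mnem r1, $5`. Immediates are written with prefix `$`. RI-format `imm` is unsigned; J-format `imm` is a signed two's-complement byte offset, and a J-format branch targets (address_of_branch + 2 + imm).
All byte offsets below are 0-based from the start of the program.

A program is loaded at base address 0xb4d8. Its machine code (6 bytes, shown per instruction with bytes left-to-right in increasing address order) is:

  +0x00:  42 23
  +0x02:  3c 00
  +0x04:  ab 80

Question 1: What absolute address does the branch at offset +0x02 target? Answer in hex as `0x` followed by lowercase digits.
@+02  big-endian(3c 00) = 0x3c00
  op=0x3c00>>10=0xf ⇒ jsr (J)
  imm: (w>>0)&0x3ff=0x0 → $0
  target = base 0xb4d8 + off 0x02 + 2 + imm 0 = 0xb4dc

0xb4dc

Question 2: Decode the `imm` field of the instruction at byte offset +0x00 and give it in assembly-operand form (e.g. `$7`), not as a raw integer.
$35

off 0x00: read 42 23 as big → 0x4223
  top 6b → 0x10 → subi [RI]
  rd@[9:7]=0x4 ⇒ r4
  imm@[6:0]=0x23 ⇒ $35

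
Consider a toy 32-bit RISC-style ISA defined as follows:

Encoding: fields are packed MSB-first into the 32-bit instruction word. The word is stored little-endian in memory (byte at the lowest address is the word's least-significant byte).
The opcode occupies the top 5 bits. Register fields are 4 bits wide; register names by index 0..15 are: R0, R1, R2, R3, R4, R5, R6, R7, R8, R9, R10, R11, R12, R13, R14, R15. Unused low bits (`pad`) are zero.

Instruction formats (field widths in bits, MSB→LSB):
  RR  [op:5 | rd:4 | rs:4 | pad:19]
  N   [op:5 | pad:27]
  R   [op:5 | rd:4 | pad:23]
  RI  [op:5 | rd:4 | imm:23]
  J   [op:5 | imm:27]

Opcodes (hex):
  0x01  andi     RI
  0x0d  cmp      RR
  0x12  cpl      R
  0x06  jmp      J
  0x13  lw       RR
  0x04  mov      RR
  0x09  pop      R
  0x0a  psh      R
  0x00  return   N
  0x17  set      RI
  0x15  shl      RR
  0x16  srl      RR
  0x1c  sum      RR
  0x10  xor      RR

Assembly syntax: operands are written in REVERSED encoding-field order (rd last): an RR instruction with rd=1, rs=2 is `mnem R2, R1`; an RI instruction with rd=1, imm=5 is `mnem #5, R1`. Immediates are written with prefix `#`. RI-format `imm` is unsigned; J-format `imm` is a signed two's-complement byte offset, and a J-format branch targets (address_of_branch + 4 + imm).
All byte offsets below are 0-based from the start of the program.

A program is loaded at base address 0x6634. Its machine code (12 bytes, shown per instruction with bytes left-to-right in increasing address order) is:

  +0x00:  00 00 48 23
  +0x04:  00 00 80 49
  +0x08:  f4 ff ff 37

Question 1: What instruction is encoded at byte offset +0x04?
pop R3

[04] 00 00 80 49 → 0x49800000
  op=0x49800000>>27=0x9 ⇒ pop (R)
  rd@[26:23]=0x3 ⇒ R3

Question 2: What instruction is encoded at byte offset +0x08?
+0x08: f4 ff ff 37 ⇒ word 0x37fffff4 (little)
  op=0x37fffff4>>27=0x6 ⇒ jmp (J)
  [26:0] imm=134217716 (s27→-12) = #-12

jmp #-12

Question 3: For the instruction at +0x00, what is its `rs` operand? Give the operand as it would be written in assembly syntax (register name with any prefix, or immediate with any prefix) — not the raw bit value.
R9

@+00  little-endian(00 00 48 23) = 0x23480000
  opcode bits[31:27]=0x4: mov/RR
  rd: (w>>23)&0xf=0x6 → R6
  rs: (w>>19)&0xf=0x9 → R9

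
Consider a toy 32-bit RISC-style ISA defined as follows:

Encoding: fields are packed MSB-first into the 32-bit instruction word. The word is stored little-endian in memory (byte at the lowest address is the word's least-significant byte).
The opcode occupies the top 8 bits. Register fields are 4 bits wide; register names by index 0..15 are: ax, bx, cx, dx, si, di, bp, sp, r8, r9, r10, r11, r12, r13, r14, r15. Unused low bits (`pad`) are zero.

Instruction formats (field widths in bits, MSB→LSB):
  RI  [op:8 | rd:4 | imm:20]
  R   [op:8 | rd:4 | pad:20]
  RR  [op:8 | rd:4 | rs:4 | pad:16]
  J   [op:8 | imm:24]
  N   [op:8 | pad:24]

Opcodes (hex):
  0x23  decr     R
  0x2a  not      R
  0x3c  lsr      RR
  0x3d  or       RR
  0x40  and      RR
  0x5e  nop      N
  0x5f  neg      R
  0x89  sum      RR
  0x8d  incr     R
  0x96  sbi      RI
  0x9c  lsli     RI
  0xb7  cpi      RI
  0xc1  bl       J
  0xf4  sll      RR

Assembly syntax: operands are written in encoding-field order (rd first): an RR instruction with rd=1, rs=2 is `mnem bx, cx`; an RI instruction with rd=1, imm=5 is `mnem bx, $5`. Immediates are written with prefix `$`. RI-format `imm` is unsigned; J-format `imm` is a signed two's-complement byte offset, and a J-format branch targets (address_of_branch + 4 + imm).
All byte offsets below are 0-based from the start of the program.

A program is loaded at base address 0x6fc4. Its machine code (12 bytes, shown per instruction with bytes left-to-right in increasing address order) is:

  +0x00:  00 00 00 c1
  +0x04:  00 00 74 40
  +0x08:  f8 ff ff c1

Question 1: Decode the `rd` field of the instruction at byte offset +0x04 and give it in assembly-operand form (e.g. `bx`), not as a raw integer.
+0x04: 00 00 74 40 ⇒ word 0x40740000 (little)
  opcode bits[31:24]=0x40: and/RR
  rd@[23:20]=0x7 ⇒ sp
  rs@[19:16]=0x4 ⇒ si

sp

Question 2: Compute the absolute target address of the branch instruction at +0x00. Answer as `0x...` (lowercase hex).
0x6fc8

@+00  little-endian(00 00 00 c1) = 0xc1000000
  top 8b → 0xc1 → bl [J]
  imm: (w>>0)&0xffffff=0x0 → $0
  target = base 0x6fc4 + off 0x00 + 4 + imm 0 = 0x6fc8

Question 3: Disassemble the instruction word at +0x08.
bl $-8

off 0x08: read f8 ff ff c1 as little → 0xc1fffff8
  opcode bits[31:24]=0xc1: bl/J
  imm@[23:0]=0xfffff8 (s24→-8) ⇒ $-8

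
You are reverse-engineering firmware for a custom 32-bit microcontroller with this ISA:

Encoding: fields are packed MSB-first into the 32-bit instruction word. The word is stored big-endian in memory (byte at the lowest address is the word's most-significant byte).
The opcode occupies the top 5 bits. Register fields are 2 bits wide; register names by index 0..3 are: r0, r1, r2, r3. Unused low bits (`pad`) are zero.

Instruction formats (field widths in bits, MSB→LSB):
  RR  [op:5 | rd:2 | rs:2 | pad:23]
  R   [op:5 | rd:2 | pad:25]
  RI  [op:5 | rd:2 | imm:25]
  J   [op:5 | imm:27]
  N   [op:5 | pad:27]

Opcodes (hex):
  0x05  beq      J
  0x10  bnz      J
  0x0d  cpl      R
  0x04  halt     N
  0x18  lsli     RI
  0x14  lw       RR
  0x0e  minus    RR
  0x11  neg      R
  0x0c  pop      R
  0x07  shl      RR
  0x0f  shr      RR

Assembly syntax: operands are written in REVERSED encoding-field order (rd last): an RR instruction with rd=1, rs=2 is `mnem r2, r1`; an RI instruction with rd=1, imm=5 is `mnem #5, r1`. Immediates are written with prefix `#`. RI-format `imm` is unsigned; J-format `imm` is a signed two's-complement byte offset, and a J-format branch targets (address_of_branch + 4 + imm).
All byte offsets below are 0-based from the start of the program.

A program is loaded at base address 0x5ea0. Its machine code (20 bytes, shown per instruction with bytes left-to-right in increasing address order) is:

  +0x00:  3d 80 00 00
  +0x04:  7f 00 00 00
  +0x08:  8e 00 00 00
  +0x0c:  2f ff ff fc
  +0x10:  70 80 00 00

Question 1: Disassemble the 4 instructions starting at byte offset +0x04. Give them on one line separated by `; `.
+0x04: 7f 00 00 00 ⇒ word 0x7f000000 (big)
  top 5b → 0xf → shr [RR]
  rd: (w>>25)&0x3=0x3 → r3
  rs: (w>>23)&0x3=0x2 → r2
+0x08: 8e 00 00 00 ⇒ word 0x8e000000 (big)
  top 5b → 0x11 → neg [R]
  rd: (w>>25)&0x3=0x3 → r3
+0x0c: 2f ff ff fc ⇒ word 0x2ffffffc (big)
  top 5b → 0x5 → beq [J]
  imm: (w>>0)&0x7ffffff=0x7fffffc (s27→-4) → #-4
+0x10: 70 80 00 00 ⇒ word 0x70800000 (big)
  top 5b → 0xe → minus [RR]
  rd: (w>>25)&0x3=0x0 → r0
  rs: (w>>23)&0x3=0x1 → r1

shr r2, r3; neg r3; beq #-4; minus r1, r0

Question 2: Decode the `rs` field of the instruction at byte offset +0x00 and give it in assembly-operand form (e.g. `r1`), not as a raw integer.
r3

off 0x00: read 3d 80 00 00 as big → 0x3d800000
  op=0x3d800000>>27=0x7 ⇒ shl (RR)
  [26:25] rd=2 = r2
  [24:23] rs=3 = r3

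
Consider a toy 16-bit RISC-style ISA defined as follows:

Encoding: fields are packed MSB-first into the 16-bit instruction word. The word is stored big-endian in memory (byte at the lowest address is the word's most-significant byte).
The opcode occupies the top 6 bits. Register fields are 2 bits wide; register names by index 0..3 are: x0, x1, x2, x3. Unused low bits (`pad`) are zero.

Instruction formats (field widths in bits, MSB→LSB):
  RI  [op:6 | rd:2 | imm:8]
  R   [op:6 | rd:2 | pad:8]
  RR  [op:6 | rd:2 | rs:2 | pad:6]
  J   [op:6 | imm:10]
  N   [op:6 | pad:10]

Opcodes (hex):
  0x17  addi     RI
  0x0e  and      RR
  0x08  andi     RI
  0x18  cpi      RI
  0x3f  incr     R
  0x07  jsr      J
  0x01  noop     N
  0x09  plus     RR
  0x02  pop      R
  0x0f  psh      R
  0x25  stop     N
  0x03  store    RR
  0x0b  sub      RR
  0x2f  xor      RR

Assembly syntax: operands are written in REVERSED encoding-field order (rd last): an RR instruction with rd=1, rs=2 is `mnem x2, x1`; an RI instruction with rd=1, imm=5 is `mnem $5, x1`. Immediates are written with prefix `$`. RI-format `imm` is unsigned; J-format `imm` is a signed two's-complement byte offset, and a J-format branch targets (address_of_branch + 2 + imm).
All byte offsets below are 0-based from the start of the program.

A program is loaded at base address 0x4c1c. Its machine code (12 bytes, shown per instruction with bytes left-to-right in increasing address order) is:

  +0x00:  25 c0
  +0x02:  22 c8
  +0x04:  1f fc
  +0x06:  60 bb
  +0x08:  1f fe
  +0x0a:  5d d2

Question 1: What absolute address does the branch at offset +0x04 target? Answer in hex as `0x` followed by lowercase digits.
[04] 1f fc → 0x1ffc
  op=0x1ffc>>10=0x7 ⇒ jsr (J)
  imm: (w>>0)&0x3ff=0x3fc (s10→-4) → $-4
  target = base 0x4c1c + off 0x04 + 2 + imm -4 = 0x4c1e

0x4c1e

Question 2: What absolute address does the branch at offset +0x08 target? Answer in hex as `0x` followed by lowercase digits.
0x4c24

off 0x08: read 1f fe as big → 0x1ffe
  op=0x1ffe>>10=0x7 ⇒ jsr (J)
  imm@[9:0]=0x3fe (s10→-2) ⇒ $-2
  target = base 0x4c1c + off 0x08 + 2 + imm -2 = 0x4c24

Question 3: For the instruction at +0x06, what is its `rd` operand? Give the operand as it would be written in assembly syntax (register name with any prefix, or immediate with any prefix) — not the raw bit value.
x0

@+06  big-endian(60 bb) = 0x60bb
  opcode bits[15:10]=0x18: cpi/RI
  [9:8] rd=0 = x0
  [7:0] imm=187 = $187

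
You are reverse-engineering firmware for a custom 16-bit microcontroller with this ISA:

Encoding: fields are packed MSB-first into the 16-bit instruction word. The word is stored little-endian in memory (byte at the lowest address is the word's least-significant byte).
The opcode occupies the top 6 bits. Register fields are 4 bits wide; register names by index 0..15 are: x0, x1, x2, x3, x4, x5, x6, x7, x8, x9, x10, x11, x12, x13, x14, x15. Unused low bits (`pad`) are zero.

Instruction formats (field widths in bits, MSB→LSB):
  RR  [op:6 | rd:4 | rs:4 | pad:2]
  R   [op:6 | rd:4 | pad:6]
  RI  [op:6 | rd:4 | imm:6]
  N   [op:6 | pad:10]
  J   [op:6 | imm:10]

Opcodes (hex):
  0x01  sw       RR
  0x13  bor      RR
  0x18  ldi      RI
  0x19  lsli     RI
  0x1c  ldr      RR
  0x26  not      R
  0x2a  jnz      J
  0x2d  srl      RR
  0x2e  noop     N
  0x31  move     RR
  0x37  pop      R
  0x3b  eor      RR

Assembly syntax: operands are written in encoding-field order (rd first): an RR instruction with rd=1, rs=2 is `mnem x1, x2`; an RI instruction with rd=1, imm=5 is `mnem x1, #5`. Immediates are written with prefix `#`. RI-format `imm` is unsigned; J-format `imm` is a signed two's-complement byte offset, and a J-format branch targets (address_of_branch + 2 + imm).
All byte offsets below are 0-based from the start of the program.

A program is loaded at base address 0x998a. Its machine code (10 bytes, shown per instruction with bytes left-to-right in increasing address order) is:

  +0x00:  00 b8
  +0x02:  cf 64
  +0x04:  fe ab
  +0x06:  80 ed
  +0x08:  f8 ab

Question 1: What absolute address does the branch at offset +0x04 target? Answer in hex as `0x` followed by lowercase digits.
off 0x04: read fe ab as little → 0xabfe
  op=0xabfe>>10=0x2a ⇒ jnz (J)
  imm@[9:0]=0x3fe (s10→-2) ⇒ #-2
  target = base 0x998a + off 0x04 + 2 + imm -2 = 0x998e

0x998e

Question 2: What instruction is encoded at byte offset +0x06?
eor x6, x0

off 0x06: read 80 ed as little → 0xed80
  op=0xed80>>10=0x3b ⇒ eor (RR)
  rd: (w>>6)&0xf=0x6 → x6
  rs: (w>>2)&0xf=0x0 → x0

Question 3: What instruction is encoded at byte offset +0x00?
@+00  little-endian(00 b8) = 0xb800
  top 6b → 0x2e → noop [N]

noop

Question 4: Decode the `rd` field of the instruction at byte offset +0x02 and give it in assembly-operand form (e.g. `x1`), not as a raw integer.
[02] cf 64 → 0x64cf
  top 6b → 0x19 → lsli [RI]
  [9:6] rd=3 = x3
  [5:0] imm=15 = #15

x3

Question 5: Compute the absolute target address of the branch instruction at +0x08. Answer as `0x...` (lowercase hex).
[08] f8 ab → 0xabf8
  opcode bits[15:10]=0x2a: jnz/J
  imm: (w>>0)&0x3ff=0x3f8 (s10→-8) → #-8
  target = base 0x998a + off 0x08 + 2 + imm -8 = 0x998c

0x998c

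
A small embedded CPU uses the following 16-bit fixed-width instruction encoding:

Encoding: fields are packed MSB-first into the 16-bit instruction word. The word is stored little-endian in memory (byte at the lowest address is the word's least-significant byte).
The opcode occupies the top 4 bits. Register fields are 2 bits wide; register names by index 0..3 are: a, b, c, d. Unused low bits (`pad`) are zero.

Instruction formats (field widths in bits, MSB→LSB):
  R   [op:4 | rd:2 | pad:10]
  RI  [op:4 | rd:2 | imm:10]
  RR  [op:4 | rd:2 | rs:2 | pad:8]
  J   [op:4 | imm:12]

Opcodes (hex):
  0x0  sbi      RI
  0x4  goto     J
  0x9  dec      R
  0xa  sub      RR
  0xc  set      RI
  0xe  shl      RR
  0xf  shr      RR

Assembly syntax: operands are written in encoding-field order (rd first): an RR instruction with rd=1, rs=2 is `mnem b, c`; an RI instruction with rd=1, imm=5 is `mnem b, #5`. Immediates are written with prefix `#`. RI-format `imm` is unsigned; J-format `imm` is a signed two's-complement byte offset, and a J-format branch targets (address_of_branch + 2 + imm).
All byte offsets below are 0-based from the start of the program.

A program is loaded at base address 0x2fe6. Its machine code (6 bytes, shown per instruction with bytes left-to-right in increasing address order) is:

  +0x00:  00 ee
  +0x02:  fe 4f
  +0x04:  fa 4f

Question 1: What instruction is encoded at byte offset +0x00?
shl d, c

off 0x00: read 00 ee as little → 0xee00
  opcode bits[15:12]=0xe: shl/RR
  [11:10] rd=3 = d
  [9:8] rs=2 = c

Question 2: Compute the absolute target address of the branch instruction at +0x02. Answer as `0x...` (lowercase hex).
+0x02: fe 4f ⇒ word 0x4ffe (little)
  top 4b → 0x4 → goto [J]
  [11:0] imm=4094 (s12→-2) = #-2
  target = base 0x2fe6 + off 0x02 + 2 + imm -2 = 0x2fe8

0x2fe8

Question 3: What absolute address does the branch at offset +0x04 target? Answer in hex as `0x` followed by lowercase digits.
+0x04: fa 4f ⇒ word 0x4ffa (little)
  top 4b → 0x4 → goto [J]
  imm: (w>>0)&0xfff=0xffa (s12→-6) → #-6
  target = base 0x2fe6 + off 0x04 + 2 + imm -6 = 0x2fe6

0x2fe6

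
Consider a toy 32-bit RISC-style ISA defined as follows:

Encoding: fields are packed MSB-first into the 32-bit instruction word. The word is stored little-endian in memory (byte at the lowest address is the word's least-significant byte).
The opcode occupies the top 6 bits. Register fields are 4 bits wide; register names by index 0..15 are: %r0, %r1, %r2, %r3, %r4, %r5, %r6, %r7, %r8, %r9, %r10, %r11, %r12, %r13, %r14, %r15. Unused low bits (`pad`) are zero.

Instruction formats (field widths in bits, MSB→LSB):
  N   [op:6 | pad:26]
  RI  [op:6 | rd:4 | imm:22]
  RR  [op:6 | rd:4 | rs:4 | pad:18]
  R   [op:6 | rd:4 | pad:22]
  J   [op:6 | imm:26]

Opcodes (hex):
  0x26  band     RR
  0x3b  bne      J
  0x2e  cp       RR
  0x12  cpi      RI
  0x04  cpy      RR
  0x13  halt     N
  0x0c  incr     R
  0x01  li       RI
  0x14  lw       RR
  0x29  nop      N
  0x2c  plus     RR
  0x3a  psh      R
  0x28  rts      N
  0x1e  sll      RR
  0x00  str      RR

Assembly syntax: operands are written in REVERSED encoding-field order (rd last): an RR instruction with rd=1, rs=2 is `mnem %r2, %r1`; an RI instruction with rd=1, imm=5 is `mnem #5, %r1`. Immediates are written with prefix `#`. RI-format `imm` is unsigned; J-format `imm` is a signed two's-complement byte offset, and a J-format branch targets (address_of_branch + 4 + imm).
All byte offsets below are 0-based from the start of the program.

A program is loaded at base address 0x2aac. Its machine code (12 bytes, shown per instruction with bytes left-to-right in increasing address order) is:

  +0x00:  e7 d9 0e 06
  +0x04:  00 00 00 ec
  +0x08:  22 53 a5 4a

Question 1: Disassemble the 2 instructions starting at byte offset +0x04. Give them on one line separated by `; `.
+0x04: 00 00 00 ec ⇒ word 0xec000000 (little)
  opcode bits[31:26]=0x3b: bne/J
  [25:0] imm=0 = #0
+0x08: 22 53 a5 4a ⇒ word 0x4aa55322 (little)
  opcode bits[31:26]=0x12: cpi/RI
  [25:22] rd=10 = %r10
  [21:0] imm=2446114 = #2446114

bne #0; cpi #2446114, %r10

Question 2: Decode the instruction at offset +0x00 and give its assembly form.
li #973287, %r8

+0x00: e7 d9 0e 06 ⇒ word 0x060ed9e7 (little)
  opcode bits[31:26]=0x1: li/RI
  [25:22] rd=8 = %r8
  [21:0] imm=973287 = #973287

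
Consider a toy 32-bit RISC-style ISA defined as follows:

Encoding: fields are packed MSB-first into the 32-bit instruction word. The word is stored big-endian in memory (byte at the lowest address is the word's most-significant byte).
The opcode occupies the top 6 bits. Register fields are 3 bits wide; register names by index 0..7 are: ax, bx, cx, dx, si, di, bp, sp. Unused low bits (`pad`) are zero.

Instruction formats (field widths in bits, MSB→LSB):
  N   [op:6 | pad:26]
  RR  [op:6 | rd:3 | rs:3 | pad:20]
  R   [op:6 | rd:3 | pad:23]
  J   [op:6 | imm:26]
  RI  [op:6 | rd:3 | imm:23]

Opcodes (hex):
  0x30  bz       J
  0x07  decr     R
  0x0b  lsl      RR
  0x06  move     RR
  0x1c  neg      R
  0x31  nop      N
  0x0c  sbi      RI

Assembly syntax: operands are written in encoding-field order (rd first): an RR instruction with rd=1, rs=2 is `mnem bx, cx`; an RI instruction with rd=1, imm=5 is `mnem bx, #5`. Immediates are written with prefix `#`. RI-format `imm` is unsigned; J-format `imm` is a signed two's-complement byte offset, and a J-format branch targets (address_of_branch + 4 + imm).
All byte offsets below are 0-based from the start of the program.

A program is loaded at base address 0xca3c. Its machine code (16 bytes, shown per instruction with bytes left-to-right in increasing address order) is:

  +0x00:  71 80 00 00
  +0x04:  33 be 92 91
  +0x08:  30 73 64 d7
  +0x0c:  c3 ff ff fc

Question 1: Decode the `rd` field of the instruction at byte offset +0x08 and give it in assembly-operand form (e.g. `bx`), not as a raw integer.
+0x08: 30 73 64 d7 ⇒ word 0x307364d7 (big)
  op=0x307364d7>>26=0xc ⇒ sbi (RI)
  rd@[25:23]=0x0 ⇒ ax
  imm@[22:0]=0x7364d7 ⇒ #7562455

ax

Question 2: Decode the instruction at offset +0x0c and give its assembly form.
bz #-4

off 0x0c: read c3 ff ff fc as big → 0xc3fffffc
  opcode bits[31:26]=0x30: bz/J
  imm@[25:0]=0x3fffffc (s26→-4) ⇒ #-4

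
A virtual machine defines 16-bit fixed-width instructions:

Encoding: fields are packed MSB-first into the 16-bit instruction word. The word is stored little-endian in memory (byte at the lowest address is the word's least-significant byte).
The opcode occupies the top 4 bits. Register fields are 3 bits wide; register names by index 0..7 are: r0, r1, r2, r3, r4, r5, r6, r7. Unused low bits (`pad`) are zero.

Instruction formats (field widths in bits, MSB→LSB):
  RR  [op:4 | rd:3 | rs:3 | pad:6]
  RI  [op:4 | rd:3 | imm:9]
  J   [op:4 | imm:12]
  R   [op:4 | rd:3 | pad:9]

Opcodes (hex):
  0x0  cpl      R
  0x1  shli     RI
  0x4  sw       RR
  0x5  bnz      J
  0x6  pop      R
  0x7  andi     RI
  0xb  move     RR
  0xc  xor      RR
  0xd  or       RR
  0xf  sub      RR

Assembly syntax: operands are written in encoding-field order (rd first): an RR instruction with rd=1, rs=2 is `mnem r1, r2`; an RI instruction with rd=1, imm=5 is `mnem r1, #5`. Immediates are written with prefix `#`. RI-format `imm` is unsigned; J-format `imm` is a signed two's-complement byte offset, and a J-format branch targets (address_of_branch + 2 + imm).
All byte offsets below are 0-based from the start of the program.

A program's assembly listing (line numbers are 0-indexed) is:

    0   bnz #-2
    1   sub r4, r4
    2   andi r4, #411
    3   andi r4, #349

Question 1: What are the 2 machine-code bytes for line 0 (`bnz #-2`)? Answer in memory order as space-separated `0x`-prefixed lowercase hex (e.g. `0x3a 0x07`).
0xfe 0x5f

L0: bnz op=0x5:4|imm=-2:12 ⇒ 0x5ffe ⇒ little fe 5f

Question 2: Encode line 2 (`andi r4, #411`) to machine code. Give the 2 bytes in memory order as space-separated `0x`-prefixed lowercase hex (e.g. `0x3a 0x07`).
L2: andi op=0x7:4|rd=4:3|imm=411:9 ⇒ 0x799b ⇒ little 9b 79

0x9b 0x79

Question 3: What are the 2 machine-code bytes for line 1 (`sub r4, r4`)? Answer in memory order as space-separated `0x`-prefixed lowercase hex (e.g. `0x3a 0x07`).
line 1 (sub): pack op=0xf:4|rd=4:3|rs=4:3|pad=0:6 = 0xf900; little→ 00 f9

0x00 0xf9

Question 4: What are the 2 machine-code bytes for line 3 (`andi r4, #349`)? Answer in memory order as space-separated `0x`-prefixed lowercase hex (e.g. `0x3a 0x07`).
line 3 (andi): pack op=0x7:4|rd=4:3|imm=349:9 = 0x795d; little→ 5d 79

0x5d 0x79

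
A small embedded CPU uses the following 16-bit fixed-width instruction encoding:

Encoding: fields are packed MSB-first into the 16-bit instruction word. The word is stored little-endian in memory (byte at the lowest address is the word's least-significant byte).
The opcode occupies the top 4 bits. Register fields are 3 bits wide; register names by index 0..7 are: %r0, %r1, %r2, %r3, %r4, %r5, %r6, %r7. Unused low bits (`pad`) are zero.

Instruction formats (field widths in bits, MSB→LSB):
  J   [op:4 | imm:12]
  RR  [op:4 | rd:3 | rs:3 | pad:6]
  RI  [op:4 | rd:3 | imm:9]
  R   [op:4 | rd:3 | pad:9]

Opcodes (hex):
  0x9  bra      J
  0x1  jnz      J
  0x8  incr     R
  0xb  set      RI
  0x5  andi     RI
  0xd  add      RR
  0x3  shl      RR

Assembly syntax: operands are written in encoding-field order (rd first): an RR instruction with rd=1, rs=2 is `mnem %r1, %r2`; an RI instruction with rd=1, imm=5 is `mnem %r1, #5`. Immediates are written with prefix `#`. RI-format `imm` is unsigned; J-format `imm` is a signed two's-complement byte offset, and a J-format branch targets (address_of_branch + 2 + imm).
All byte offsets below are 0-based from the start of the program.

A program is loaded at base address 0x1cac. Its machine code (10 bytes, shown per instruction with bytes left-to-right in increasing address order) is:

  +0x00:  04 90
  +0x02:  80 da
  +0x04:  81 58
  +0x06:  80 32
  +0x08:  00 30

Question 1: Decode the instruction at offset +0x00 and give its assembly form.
+0x00: 04 90 ⇒ word 0x9004 (little)
  top 4b → 0x9 → bra [J]
  imm@[11:0]=0x4 ⇒ #4

bra #4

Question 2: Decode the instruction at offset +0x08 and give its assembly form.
[08] 00 30 → 0x3000
  opcode bits[15:12]=0x3: shl/RR
  rd@[11:9]=0x0 ⇒ %r0
  rs@[8:6]=0x0 ⇒ %r0

shl %r0, %r0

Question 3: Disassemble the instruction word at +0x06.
shl %r1, %r2

[06] 80 32 → 0x3280
  op=0x3280>>12=0x3 ⇒ shl (RR)
  rd: (w>>9)&0x7=0x1 → %r1
  rs: (w>>6)&0x7=0x2 → %r2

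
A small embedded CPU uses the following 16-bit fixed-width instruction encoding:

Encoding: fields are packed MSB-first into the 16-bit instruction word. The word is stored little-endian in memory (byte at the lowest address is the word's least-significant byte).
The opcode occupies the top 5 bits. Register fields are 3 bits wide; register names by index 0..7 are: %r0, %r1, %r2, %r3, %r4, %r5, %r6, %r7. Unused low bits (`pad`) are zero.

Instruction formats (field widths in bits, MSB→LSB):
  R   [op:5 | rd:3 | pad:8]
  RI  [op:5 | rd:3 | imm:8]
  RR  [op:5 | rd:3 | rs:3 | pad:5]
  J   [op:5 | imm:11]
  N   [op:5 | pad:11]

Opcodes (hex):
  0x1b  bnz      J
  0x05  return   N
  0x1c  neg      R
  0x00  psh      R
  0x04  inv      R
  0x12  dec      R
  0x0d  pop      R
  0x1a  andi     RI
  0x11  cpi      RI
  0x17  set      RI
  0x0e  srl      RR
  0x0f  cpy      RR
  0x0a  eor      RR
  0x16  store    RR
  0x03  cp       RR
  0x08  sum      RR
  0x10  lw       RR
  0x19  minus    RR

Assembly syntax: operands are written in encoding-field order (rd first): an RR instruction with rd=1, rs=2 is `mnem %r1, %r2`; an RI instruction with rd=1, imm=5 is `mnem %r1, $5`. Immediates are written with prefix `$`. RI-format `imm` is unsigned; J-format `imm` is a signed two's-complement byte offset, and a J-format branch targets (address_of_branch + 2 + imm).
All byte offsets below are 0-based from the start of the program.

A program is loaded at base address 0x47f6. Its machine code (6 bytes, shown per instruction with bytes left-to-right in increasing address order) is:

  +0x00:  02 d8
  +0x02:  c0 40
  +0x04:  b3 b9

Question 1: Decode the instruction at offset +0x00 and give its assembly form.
@+00  little-endian(02 d8) = 0xd802
  opcode bits[15:11]=0x1b: bnz/J
  imm: (w>>0)&0x7ff=0x2 → $2

bnz $2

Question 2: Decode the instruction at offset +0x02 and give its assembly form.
sum %r0, %r6

off 0x02: read c0 40 as little → 0x40c0
  top 5b → 0x8 → sum [RR]
  rd: (w>>8)&0x7=0x0 → %r0
  rs: (w>>5)&0x7=0x6 → %r6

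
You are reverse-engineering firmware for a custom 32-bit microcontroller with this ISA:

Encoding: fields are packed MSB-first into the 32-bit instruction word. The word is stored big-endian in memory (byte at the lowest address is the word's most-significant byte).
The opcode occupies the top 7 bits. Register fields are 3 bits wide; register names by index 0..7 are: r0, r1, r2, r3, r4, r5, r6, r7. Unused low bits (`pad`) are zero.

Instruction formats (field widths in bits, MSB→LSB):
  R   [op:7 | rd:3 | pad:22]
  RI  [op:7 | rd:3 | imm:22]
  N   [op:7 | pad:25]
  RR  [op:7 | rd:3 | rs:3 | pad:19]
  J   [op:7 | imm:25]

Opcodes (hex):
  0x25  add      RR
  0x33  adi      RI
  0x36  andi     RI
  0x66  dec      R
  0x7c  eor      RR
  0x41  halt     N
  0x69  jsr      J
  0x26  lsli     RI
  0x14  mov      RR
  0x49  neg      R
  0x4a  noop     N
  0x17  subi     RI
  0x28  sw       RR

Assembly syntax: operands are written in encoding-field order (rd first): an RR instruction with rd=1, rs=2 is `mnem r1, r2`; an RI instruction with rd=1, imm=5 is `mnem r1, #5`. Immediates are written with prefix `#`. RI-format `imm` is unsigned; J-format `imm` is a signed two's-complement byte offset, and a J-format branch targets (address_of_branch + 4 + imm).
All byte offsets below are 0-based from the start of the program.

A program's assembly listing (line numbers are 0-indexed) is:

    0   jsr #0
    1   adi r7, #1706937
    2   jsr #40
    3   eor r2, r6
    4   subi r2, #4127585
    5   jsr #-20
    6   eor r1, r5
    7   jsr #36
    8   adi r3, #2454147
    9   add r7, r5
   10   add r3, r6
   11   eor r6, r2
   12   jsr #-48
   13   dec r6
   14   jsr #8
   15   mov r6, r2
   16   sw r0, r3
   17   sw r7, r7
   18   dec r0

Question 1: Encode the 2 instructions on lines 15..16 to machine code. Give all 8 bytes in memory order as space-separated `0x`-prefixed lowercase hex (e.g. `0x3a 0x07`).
0x29 0x90 0x00 0x00 0x50 0x18 0x00 0x00

L15: mov op=0x14:7|rd=6:3|rs=2:3|pad=0:19 ⇒ 0x29900000 ⇒ big 29 90 00 00
L16: sw op=0x28:7|rd=0:3|rs=3:3|pad=0:19 ⇒ 0x50180000 ⇒ big 50 18 00 00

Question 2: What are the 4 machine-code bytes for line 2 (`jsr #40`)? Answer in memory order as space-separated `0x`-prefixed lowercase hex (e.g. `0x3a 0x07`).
line 2 (jsr): pack op=0x69:7|imm=40:25 = 0xd2000028; big→ d2 00 00 28

0xd2 0x00 0x00 0x28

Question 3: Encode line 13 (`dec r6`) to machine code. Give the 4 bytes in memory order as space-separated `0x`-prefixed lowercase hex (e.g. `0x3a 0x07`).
0xcd 0x80 0x00 0x00

line 13 (dec): pack op=0x66:7|rd=6:3|pad=0:22 = 0xcd800000; big→ cd 80 00 00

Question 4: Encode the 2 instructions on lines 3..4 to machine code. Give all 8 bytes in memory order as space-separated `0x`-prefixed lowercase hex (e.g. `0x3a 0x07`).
0xf8 0xb0 0x00 0x00 0x2e 0xbe 0xfb 0x61

line 3 (eor): pack op=0x7c:7|rd=2:3|rs=6:3|pad=0:19 = 0xf8b00000; big→ f8 b0 00 00
line 4 (subi): pack op=0x17:7|rd=2:3|imm=4127585:22 = 0x2ebefb61; big→ 2e be fb 61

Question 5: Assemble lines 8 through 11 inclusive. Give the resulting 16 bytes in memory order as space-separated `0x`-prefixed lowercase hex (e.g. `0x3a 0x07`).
L8: adi op=0x33:7|rd=3:3|imm=2454147:22 ⇒ 0x66e57283 ⇒ big 66 e5 72 83
L9: add op=0x25:7|rd=7:3|rs=5:3|pad=0:19 ⇒ 0x4be80000 ⇒ big 4b e8 00 00
L10: add op=0x25:7|rd=3:3|rs=6:3|pad=0:19 ⇒ 0x4af00000 ⇒ big 4a f0 00 00
L11: eor op=0x7c:7|rd=6:3|rs=2:3|pad=0:19 ⇒ 0xf9900000 ⇒ big f9 90 00 00

0x66 0xe5 0x72 0x83 0x4b 0xe8 0x00 0x00 0x4a 0xf0 0x00 0x00 0xf9 0x90 0x00 0x00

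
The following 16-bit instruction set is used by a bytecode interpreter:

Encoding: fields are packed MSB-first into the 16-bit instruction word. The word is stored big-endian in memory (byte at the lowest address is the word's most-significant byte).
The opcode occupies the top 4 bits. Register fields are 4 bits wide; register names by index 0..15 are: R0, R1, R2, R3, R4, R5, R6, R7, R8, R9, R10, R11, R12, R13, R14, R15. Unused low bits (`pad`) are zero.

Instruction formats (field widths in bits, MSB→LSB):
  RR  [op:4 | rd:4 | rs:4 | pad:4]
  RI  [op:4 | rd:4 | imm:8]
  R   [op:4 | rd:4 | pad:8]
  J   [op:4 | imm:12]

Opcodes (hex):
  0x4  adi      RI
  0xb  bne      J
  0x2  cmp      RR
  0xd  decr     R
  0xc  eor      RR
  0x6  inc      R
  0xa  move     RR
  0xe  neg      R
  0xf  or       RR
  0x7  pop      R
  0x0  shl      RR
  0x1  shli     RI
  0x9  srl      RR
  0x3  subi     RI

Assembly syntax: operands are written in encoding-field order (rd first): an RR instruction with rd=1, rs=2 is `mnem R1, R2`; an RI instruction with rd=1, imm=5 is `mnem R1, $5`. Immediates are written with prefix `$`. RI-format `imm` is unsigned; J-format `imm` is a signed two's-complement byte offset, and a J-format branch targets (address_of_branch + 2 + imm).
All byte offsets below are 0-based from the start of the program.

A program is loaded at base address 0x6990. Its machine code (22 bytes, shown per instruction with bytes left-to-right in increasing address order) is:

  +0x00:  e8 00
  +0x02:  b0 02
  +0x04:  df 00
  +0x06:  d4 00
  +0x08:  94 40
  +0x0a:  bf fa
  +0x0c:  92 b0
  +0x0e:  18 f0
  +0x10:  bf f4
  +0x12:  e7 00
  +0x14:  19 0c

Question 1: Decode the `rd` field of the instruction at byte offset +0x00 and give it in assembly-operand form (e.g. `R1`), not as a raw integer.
off 0x00: read e8 00 as big → 0xe800
  opcode bits[15:12]=0xe: neg/R
  rd@[11:8]=0x8 ⇒ R8

R8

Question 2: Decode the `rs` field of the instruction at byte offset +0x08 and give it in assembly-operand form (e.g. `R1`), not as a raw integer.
R4

@+08  big-endian(94 40) = 0x9440
  top 4b → 0x9 → srl [RR]
  rd: (w>>8)&0xf=0x4 → R4
  rs: (w>>4)&0xf=0x4 → R4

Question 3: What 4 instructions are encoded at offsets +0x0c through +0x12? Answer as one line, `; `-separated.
srl R2, R11; shli R8, $240; bne $-12; neg R7

+0x0c: 92 b0 ⇒ word 0x92b0 (big)
  op=0x92b0>>12=0x9 ⇒ srl (RR)
  rd: (w>>8)&0xf=0x2 → R2
  rs: (w>>4)&0xf=0xb → R11
+0x0e: 18 f0 ⇒ word 0x18f0 (big)
  op=0x18f0>>12=0x1 ⇒ shli (RI)
  rd: (w>>8)&0xf=0x8 → R8
  imm: (w>>0)&0xff=0xf0 → $240
+0x10: bf f4 ⇒ word 0xbff4 (big)
  op=0xbff4>>12=0xb ⇒ bne (J)
  imm: (w>>0)&0xfff=0xff4 (s12→-12) → $-12
+0x12: e7 00 ⇒ word 0xe700 (big)
  op=0xe700>>12=0xe ⇒ neg (R)
  rd: (w>>8)&0xf=0x7 → R7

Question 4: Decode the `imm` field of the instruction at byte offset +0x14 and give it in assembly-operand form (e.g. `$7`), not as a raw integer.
$12

@+14  big-endian(19 0c) = 0x190c
  op=0x190c>>12=0x1 ⇒ shli (RI)
  rd: (w>>8)&0xf=0x9 → R9
  imm: (w>>0)&0xff=0xc → $12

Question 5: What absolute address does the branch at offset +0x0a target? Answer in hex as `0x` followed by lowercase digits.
off 0x0a: read bf fa as big → 0xbffa
  top 4b → 0xb → bne [J]
  imm@[11:0]=0xffa (s12→-6) ⇒ $-6
  target = base 0x6990 + off 0x0a + 2 + imm -6 = 0x6996

0x6996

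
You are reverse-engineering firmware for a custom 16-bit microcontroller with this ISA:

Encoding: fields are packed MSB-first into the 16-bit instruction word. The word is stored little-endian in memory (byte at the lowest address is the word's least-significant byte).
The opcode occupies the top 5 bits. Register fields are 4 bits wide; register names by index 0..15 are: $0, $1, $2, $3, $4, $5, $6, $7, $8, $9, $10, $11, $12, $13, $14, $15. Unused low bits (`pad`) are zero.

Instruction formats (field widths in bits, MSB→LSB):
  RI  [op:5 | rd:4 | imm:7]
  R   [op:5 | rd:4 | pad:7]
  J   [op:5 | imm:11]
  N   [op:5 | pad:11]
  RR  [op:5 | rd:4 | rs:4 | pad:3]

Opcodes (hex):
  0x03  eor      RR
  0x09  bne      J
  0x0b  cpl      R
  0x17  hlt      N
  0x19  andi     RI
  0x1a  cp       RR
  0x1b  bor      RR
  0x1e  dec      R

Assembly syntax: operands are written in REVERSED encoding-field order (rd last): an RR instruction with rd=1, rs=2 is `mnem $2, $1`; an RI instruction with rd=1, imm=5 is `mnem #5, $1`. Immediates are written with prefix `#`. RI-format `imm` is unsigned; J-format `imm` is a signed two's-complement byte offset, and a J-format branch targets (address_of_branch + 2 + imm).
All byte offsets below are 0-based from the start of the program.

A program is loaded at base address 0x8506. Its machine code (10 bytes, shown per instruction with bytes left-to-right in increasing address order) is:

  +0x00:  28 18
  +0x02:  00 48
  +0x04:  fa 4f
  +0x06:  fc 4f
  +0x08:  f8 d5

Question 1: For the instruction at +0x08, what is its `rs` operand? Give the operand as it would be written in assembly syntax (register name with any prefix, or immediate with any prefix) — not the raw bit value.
+0x08: f8 d5 ⇒ word 0xd5f8 (little)
  top 5b → 0x1a → cp [RR]
  [10:7] rd=11 = $11
  [6:3] rs=15 = $15

$15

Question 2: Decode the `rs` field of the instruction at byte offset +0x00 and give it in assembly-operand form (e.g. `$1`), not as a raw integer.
@+00  little-endian(28 18) = 0x1828
  top 5b → 0x3 → eor [RR]
  rd: (w>>7)&0xf=0x0 → $0
  rs: (w>>3)&0xf=0x5 → $5

$5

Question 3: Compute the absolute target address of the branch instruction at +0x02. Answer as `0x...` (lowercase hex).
0x850a

@+02  little-endian(00 48) = 0x4800
  top 5b → 0x9 → bne [J]
  imm@[10:0]=0x0 ⇒ #0
  target = base 0x8506 + off 0x02 + 2 + imm 0 = 0x850a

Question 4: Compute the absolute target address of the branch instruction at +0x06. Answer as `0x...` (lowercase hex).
@+06  little-endian(fc 4f) = 0x4ffc
  op=0x4ffc>>11=0x9 ⇒ bne (J)
  [10:0] imm=2044 (s11→-4) = #-4
  target = base 0x8506 + off 0x06 + 2 + imm -4 = 0x850a

0x850a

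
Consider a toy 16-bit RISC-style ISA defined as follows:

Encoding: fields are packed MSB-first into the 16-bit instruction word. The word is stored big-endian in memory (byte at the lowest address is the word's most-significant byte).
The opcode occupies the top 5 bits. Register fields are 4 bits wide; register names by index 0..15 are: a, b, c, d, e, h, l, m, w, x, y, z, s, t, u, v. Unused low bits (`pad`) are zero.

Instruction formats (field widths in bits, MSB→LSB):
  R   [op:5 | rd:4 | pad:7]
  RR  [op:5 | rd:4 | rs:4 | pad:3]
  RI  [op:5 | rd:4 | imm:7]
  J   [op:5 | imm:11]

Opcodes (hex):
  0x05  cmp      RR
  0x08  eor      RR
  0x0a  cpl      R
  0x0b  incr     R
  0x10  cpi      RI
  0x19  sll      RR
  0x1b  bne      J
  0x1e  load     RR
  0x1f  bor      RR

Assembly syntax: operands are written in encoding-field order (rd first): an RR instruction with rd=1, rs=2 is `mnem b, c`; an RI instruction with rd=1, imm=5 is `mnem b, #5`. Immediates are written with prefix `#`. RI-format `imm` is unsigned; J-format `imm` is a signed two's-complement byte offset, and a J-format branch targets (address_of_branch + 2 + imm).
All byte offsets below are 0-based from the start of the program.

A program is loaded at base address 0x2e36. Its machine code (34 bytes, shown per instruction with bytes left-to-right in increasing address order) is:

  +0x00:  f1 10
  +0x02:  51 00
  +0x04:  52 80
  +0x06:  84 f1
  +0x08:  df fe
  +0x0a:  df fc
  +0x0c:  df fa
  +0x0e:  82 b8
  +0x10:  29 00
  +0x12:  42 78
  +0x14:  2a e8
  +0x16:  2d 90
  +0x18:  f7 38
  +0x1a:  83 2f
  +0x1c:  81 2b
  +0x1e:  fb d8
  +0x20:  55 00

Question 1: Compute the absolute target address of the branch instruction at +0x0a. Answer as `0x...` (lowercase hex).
0x2e3e

@+0a  big-endian(df fc) = 0xdffc
  opcode bits[15:11]=0x1b: bne/J
  imm: (w>>0)&0x7ff=0x7fc (s11→-4) → #-4
  target = base 0x2e36 + off 0x0a + 2 + imm -4 = 0x2e3e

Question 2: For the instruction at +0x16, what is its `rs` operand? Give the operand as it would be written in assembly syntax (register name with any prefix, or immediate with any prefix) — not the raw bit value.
c

+0x16: 2d 90 ⇒ word 0x2d90 (big)
  opcode bits[15:11]=0x5: cmp/RR
  [10:7] rd=11 = z
  [6:3] rs=2 = c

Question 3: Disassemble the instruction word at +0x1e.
@+1e  big-endian(fb d8) = 0xfbd8
  opcode bits[15:11]=0x1f: bor/RR
  rd: (w>>7)&0xf=0x7 → m
  rs: (w>>3)&0xf=0xb → z

bor m, z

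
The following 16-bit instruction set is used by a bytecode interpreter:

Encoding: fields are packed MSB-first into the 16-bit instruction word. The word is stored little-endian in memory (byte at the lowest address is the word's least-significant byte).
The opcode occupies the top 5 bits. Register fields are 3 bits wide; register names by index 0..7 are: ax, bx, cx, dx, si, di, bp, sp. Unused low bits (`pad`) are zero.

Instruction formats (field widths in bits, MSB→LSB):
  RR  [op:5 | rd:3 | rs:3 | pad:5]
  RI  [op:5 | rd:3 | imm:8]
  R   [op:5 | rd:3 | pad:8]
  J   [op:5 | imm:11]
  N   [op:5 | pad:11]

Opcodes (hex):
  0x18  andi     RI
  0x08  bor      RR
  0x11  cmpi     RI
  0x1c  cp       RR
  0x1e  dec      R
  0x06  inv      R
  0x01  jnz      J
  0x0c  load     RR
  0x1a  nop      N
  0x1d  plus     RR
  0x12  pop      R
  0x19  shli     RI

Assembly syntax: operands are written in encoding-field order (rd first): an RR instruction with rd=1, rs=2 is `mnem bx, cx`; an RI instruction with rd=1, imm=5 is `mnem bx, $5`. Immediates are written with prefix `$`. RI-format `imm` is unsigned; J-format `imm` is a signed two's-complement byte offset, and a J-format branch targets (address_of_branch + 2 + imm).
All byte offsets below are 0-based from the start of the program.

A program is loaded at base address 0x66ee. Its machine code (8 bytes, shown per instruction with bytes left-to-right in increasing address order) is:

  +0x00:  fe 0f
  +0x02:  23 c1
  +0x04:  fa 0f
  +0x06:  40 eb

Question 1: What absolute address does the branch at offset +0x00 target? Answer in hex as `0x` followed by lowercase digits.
0x66ee

off 0x00: read fe 0f as little → 0x0ffe
  op=0x0ffe>>11=0x1 ⇒ jnz (J)
  imm: (w>>0)&0x7ff=0x7fe (s11→-2) → $-2
  target = base 0x66ee + off 0x00 + 2 + imm -2 = 0x66ee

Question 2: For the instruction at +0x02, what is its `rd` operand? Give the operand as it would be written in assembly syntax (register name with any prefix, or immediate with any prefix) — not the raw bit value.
+0x02: 23 c1 ⇒ word 0xc123 (little)
  top 5b → 0x18 → andi [RI]
  [10:8] rd=1 = bx
  [7:0] imm=35 = $35

bx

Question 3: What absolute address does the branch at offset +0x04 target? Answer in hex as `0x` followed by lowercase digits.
@+04  little-endian(fa 0f) = 0x0ffa
  op=0x0ffa>>11=0x1 ⇒ jnz (J)
  imm@[10:0]=0x7fa (s11→-6) ⇒ $-6
  target = base 0x66ee + off 0x04 + 2 + imm -6 = 0x66ee

0x66ee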